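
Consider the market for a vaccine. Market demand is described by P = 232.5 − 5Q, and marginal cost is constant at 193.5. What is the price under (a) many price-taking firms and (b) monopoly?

Perfect competition: P = MC = 193.5, so 232.5 − 5Q = 193.5 and Q = 7.8.
A monopolist chooses Q where MR = MC. MR = 232.5 − 10Q; setting this equal to 193.5 gives Q = 3.9 and P = 213.

Competition: P = 193.5; Monopoly: P = 213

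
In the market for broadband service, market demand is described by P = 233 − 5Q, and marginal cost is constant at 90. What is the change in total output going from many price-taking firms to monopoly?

Total output falls by 14.3

Competitive firms price at marginal cost: P = 90, giving Q = 28.6.
A monopolist chooses Q where MR = MC. MR = 233 − 10Q; setting this equal to 90 gives Q = 14.3 and P = 161.5.
Change in total output: 14.3 − 28.6 = −14.3.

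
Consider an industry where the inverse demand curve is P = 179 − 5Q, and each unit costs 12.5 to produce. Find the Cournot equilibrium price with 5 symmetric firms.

In a 5-firm Cournot equilibrium, symmetry and the first-order condition give q = (179 − 12.5)/(30) = 5.55. So Q = 27.75 and P = 40.25.

P = 40.25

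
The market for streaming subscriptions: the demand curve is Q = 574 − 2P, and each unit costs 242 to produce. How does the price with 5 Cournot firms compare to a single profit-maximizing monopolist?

Inverting demand: P = 287 − 0.5Q.
With 5 symmetric Cournot firms, each firm's FOC gives 287 − 3q = 242, so q = 15, Q = 5·15 = 75, and P = 249.5.
Monopoly sets MR = MC: 287 − Q = 242 ⇒ Q = 45, P = 287 − 0.5·45 = 264.5.

Cournot: P = 249.5; Monopoly: P = 264.5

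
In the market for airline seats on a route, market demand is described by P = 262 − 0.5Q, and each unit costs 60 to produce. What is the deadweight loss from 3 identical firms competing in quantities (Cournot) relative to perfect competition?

Competitive firms price at marginal cost: P = 60, giving Q = 404.
In a 3-firm Cournot equilibrium, symmetry and the first-order condition give q = (262 − 60)/(2) = 101. So Q = 303 and P = 110.5.
DWL is the triangle between Q = 303 and Q = 404: ½·(404 − 303)·(110.5 − 60) = 2550.25.

DWL = 2550.25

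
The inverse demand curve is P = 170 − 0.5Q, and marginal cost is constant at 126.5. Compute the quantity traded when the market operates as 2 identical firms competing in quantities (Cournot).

In a 2-firm Cournot equilibrium, symmetry and the first-order condition give q = (170 − 126.5)/(1.5) = 29. So Q = 58 and P = 141.

Q = 58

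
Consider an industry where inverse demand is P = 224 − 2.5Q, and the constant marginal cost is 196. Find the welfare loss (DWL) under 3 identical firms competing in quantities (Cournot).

Competitive firms price at marginal cost: P = 196, giving Q = 11.2.
With 3 symmetric Cournot firms, each firm's FOC gives 224 − 10q = 196, so q = 2.8, Q = 3·2.8 = 8.4, and P = 203.
DWL is the triangle between Q = 8.4 and Q = 11.2: ½·(11.2 − 8.4)·(203 − 196) = 9.8.

DWL = 9.8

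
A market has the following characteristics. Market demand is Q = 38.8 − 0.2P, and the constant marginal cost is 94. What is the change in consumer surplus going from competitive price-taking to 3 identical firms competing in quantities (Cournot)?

Inverting demand: P = 194 − 5Q.
Competitive firms price at marginal cost: P = 94, giving Q = 20.
CS = ½·(194 − 94)·20 = 1000.
Cournot with 3 identical firms: the symmetric best-response condition is 194 − 20q = 94. Each firm produces q = 5, total output Q = 15, price P = 119.
CS = ½·(194 − 119)·15 = 562.5.
Change in consumer surplus: 562.5 − 1000 = −437.5.

Consumer surplus falls by 437.5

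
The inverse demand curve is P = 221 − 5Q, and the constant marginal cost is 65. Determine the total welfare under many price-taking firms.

Under competition P = MC = 65, so Q = (221 − 65)/5 = 31.2.
CS = ½·(221 − 65)·31.2 = 2433.6; PS = (65 − 65)·31.2 = 0; TS = 2433.6.

TS = 2433.6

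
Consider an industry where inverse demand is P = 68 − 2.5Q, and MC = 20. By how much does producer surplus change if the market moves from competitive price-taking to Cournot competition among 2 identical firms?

Under competition P = MC = 20, so Q = (68 − 20)/2.5 = 19.2.
PS = (20 − 20)·19.2 = 0.
With 2 symmetric Cournot firms, each firm's FOC gives 68 − 7.5q = 20, so q = 6.4, Q = 2·6.4 = 12.8, and P = 36.
PS = (36 − 20)·12.8 = 204.8.
Change in producer surplus: 204.8 − 0 = 204.8.

Producer surplus rises by 204.8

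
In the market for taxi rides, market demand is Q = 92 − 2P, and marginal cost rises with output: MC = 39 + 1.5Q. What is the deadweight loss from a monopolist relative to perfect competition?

Inverting demand: P = 46 − 0.5Q.
Under competition P = MC: 46 − 0.5Q = 39 + 1.5Q ⇒ Q = 3.5, P = 44.25.
The monopolist equates marginal revenue to marginal cost: 46 − Q = 39 + 1.5Q, so Q = 2.8. From demand, P = 44.6.
CS = ½·(46 − 44.25)·3.5 = 49/16; PS = (44.25·3.5 − 39·3.5 − ½·1.5·3.5²) = 147/16; TS = 12.25.
CS = ½·(46 − 44.6)·2.8 = 1.96; PS = (44.6·2.8 − 39·2.8 − ½·1.5·2.8²) = 9.8; TS = 11.76.
DWL = 12.25 − 11.76 = 0.49.

DWL = 0.49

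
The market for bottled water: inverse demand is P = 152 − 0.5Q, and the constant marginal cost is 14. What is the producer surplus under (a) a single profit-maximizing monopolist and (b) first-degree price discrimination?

A monopolist chooses Q where MR = MC. MR = 152 − Q; setting this equal to 14 gives Q = 138 and P = 83.
PS = (83 − 14)·138 = 9522.
A perfectly discriminating monopolist sells every unit with P(Q) ≥ MC(Q), so output equals the competitive quantity Q = 276. Each buyer pays their reservation price, so CS = 0 and the firm captures all surplus.
PS = ½·(152 − 14)·276 = 19044.

Monopoly: PS = 9522; Perfect PD: PS = 19044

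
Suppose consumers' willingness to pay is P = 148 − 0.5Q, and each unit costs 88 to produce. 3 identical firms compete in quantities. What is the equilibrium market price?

In a 3-firm Cournot equilibrium, symmetry and the first-order condition give q = (148 − 88)/(2) = 30. So Q = 90 and P = 103.

P = 103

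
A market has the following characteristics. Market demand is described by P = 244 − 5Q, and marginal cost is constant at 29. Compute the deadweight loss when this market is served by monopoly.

Competitive firms price at marginal cost: P = 29, giving Q = 43.
A monopolist chooses Q where MR = MC. MR = 244 − 10Q; setting this equal to 29 gives Q = 21.5 and P = 136.5.
DWL is the triangle between Q = 21.5 and Q = 43: ½·(43 − 21.5)·(136.5 − 29) = 1155.625.

DWL = 1155.625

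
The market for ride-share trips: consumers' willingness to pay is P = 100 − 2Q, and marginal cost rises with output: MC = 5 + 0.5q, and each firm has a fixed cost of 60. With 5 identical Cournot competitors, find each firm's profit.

π_i = 69.96

With 5 symmetric Cournot firms, each firm's FOC gives 100 − 12q = 5 + 0.5q, so q = 7.6, Q = 5·7.6 = 38, and P = 24.
Each firm's profit = 24·7.6 − (5·7.6 + ½·0.5·7.6²) − 60 = 69.96.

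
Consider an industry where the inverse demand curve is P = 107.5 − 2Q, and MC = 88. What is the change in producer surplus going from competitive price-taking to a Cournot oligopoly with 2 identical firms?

Under competition P = MC = 88, so Q = (107.5 − 88)/2 = 9.75.
PS = (88 − 88)·9.75 = 0.
In a 2-firm Cournot equilibrium, symmetry and the first-order condition give q = (107.5 − 88)/(6) = 3.25. So Q = 6.5 and P = 94.5.
PS = (94.5 − 88)·6.5 = 42.25.
Change in producer surplus: 42.25 − 0 = 42.25.

Producer surplus rises by 42.25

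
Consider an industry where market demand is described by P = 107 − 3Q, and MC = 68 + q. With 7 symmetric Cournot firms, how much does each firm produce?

q_i = 1.56

With 7 symmetric Cournot firms, each firm's FOC gives 107 − 24q = 68 + q, so q = 1.56, Q = 7·1.56 = 10.92, and P = 74.24.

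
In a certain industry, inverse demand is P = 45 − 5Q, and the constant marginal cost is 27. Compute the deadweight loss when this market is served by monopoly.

DWL = 8.1

Competitive firms price at marginal cost: P = 27, giving Q = 3.6.
A monopolist chooses Q where MR = MC. MR = 45 − 10Q; setting this equal to 27 gives Q = 1.8 and P = 36.
DWL is the triangle between Q = 1.8 and Q = 3.6: ½·(3.6 − 1.8)·(36 − 27) = 8.1.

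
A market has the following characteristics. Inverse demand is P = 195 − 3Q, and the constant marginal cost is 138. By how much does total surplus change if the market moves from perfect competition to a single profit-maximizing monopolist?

Under competition P = MC = 138, so Q = (195 − 138)/3 = 19.
CS = ½·(195 − 138)·19 = 541.5; PS = (138 − 138)·19 = 0; TS = 541.5.
Monopoly sets MR = MC: 195 − 6Q = 138 ⇒ Q = 9.5, P = 195 − 3·9.5 = 166.5.
CS = ½·(195 − 166.5)·9.5 = 135.375; PS = (166.5 − 138)·9.5 = 270.75; TS = 406.125.
Change in total surplus: 406.125 − 541.5 = −135.375.

TS falls by 135.375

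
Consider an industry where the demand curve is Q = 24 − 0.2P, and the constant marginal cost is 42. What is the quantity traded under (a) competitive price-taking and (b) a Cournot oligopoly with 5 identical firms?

Inverting demand: P = 120 − 5Q.
Perfect competition: P = MC = 42, so 120 − 5Q = 42 and Q = 15.6.
In a 5-firm Cournot equilibrium, symmetry and the first-order condition give q = (120 − 42)/(30) = 2.6. So Q = 13 and P = 55.

Competition: Q = 15.6; Cournot: Q = 13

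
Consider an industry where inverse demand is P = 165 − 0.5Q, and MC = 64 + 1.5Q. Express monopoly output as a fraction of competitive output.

A monopolist chooses Q where MR = MC. MR = 165 − Q; setting this equal to 64 + 1.5Q gives Q = 40.4 and P = 144.8.
Competitive equilibrium sets price equal to marginal cost: 165 − 0.5Q = 64 + 1.5Q, so Q = 50.5 and P = 139.75.
Ratio Q_m/Q_c = 40.4/50.5 = 0.8.

Q_m/Q_c = 0.8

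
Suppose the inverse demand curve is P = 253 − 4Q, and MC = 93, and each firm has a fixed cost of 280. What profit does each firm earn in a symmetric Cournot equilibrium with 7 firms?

π_i = −180

In a 7-firm Cournot equilibrium, symmetry and the first-order condition give q = (253 − 93)/(32) = 5. So Q = 35 and P = 113.
Each firm's profit = (113 − 93)·5 − 280 = −180.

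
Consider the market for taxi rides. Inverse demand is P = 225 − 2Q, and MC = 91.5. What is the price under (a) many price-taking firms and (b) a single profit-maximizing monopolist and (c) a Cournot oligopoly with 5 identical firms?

Competition: P = 91.5; Monopoly: P = 158.25; Cournot: P = 113.75

Perfect competition: P = MC = 91.5, so 225 − 2Q = 91.5 and Q = 66.75.
A monopolist chooses Q where MR = MC. MR = 225 − 4Q; setting this equal to 91.5 gives Q = 33.375 and P = 158.25.
With 5 symmetric Cournot firms, each firm's FOC gives 225 − 12q = 91.5, so q = 11.125, Q = 5·11.125 = 55.625, and P = 113.75.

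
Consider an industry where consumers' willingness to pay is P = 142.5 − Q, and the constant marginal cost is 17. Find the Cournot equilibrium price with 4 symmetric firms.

In a 4-firm Cournot equilibrium, symmetry and the first-order condition give q = (142.5 − 17)/(5) = 25.1. So Q = 100.4 and P = 42.1.

P = 42.1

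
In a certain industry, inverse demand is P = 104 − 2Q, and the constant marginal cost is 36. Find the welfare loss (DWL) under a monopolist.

DWL = 289

Perfect competition: P = MC = 36, so 104 − 2Q = 36 and Q = 34.
Monopoly sets MR = MC: 104 − 4Q = 36 ⇒ Q = 17, P = 104 − 2·17 = 70.
DWL is the triangle between Q = 17 and Q = 34: ½·(34 − 17)·(70 − 36) = 289.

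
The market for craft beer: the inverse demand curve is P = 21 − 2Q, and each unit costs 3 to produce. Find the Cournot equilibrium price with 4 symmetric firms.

P = 6.6

With 4 symmetric Cournot firms, each firm's FOC gives 21 − 10q = 3, so q = 1.8, Q = 4·1.8 = 7.2, and P = 6.6.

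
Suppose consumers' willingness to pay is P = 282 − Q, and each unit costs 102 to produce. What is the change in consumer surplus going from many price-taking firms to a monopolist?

Consumer surplus falls by 12150

Perfect competition: P = MC = 102, so 282 − Q = 102 and Q = 180.
CS = ½·(282 − 102)·180 = 16200.
A monopolist chooses Q where MR = MC. MR = 282 − 2Q; setting this equal to 102 gives Q = 90 and P = 192.
CS = ½·(282 − 192)·90 = 4050.
Change in consumer surplus: 4050 − 16200 = −12150.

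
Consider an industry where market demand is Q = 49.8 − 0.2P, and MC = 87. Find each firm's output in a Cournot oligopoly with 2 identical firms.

Inverting demand: P = 249 − 5Q.
With 2 symmetric Cournot firms, each firm's FOC gives 249 − 15q = 87, so q = 10.8, Q = 2·10.8 = 21.6, and P = 141.

q_i = 10.8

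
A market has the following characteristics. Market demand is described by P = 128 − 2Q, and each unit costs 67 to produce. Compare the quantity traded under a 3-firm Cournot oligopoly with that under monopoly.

Cournot: Q = 22.875; Monopoly: Q = 15.25

Cournot with 3 identical firms: the symmetric best-response condition is 128 − 8q = 67. Each firm produces q = 7.625, total output Q = 22.875, price P = 82.25.
The monopolist equates marginal revenue to marginal cost: 128 − 4Q = 67, so Q = 15.25. From demand, P = 97.5.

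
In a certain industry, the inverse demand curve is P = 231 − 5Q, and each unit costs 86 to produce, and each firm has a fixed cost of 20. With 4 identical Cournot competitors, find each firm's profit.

π_i = 148.2

With 4 symmetric Cournot firms, each firm's FOC gives 231 − 25q = 86, so q = 5.8, Q = 4·5.8 = 23.2, and P = 115.
Each firm's profit = (115 − 86)·5.8 − 20 = 148.2.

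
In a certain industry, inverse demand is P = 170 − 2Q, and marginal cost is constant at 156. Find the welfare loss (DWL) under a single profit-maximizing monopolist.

DWL = 12.25

Competitive firms price at marginal cost: P = 156, giving Q = 7.
A monopolist chooses Q where MR = MC. MR = 170 − 4Q; setting this equal to 156 gives Q = 3.5 and P = 163.
DWL is the triangle between Q = 3.5 and Q = 7: ½·(7 − 3.5)·(163 − 156) = 12.25.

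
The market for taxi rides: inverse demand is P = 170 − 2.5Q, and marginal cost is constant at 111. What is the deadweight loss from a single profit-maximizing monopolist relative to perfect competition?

Competitive firms price at marginal cost: P = 111, giving Q = 23.6.
The monopolist equates marginal revenue to marginal cost: 170 − 5Q = 111, so Q = 11.8. From demand, P = 140.5.
DWL is the triangle between Q = 11.8 and Q = 23.6: ½·(23.6 − 11.8)·(140.5 − 111) = 174.05.

DWL = 174.05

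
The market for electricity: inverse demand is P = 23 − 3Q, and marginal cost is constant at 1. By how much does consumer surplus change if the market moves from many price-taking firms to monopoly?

CS falls by 60.5

Under competition P = MC = 1, so Q = (23 − 1)/3 = 22/3.
CS = ½·(23 − 1)·22/3 = 242/3.
Monopoly sets MR = MC: 23 − 6Q = 1 ⇒ Q = 11/3, P = 23 − 3·11/3 = 12.
CS = ½·(23 − 12)·11/3 = 121/6.
Change in consumer surplus: 121/6 − 242/3 = −60.5.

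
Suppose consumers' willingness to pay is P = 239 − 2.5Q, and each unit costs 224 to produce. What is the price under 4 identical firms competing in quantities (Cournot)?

P = 227

Cournot with 4 identical firms: the symmetric best-response condition is 239 − 12.5q = 224. Each firm produces q = 1.2, total output Q = 4.8, price P = 227.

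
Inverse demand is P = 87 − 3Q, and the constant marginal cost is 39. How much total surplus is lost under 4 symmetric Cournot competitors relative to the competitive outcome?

DWL = 15.36

Competitive firms price at marginal cost: P = 39, giving Q = 16.
Cournot with 4 identical firms: the symmetric best-response condition is 87 − 15q = 39. Each firm produces q = 3.2, total output Q = 12.8, price P = 48.6.
DWL is the triangle between Q = 12.8 and Q = 16: ½·(16 − 12.8)·(48.6 − 39) = 15.36.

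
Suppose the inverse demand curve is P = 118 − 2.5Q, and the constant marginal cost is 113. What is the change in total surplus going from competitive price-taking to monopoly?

Perfect competition: P = MC = 113, so 118 − 2.5Q = 113 and Q = 2.
CS = ½·(118 − 113)·2 = 5; PS = (113 − 113)·2 = 0; TS = 5.
A monopolist chooses Q where MR = MC. MR = 118 − 5Q; setting this equal to 113 gives Q = 1 and P = 115.5.
CS = ½·(118 − 115.5)·1 = 1.25; PS = (115.5 − 113)·1 = 2.5; TS = 3.75.
Change in total surplus: 3.75 − 5 = −1.25.

TS falls by 1.25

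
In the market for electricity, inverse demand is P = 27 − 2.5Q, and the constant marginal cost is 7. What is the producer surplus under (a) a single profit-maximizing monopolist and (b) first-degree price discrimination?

Monopoly: PS = 40; Perfect PD: PS = 80

Monopoly sets MR = MC: 27 − 5Q = 7 ⇒ Q = 4, P = 27 − 2.5·4 = 17.
PS = (17 − 7)·4 = 40.
With perfect price discrimination, output is the efficient level Q = 8 (where demand meets MC), but every buyer pays their willingness to pay: CS = 0 and PS = total surplus.
PS = ½·(27 − 7)·8 = 80.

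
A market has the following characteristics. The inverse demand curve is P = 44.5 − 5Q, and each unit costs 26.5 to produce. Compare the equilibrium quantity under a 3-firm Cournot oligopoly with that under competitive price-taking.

Cournot: Q = 2.7; Competition: Q = 3.6

Cournot with 3 identical firms: the symmetric best-response condition is 44.5 − 20q = 26.5. Each firm produces q = 0.9, total output Q = 2.7, price P = 31.
Perfect competition: P = MC = 26.5, so 44.5 − 5Q = 26.5 and Q = 3.6.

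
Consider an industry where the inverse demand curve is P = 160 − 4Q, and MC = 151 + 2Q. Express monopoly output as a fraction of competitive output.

Q_m/Q_c = 0.6

A monopolist chooses Q where MR = MC. MR = 160 − 8Q; setting this equal to 151 + 2Q gives Q = 0.9 and P = 156.4.
Competitive equilibrium sets price equal to marginal cost: 160 − 4Q = 151 + 2Q, so Q = 1.5 and P = 154.
Ratio Q_m/Q_c = 0.9/1.5 = 0.6.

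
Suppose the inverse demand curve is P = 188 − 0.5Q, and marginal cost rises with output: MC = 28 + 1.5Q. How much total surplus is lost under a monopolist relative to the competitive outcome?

DWL = 256

Under competition P = MC: 188 − 0.5Q = 28 + 1.5Q ⇒ Q = 80, P = 148.
The monopolist equates marginal revenue to marginal cost: 188 − Q = 28 + 1.5Q, so Q = 64. From demand, P = 156.
CS = ½·(188 − 148)·80 = 1600; PS = (148·80 − 28·80 − ½·1.5·80²) = 4800; TS = 6400.
CS = ½·(188 − 156)·64 = 1024; PS = (156·64 − 28·64 − ½·1.5·64²) = 5120; TS = 6144.
DWL = 6400 − 6144 = 256.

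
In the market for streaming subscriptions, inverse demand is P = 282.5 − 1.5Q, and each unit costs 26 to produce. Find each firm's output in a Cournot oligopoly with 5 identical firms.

q_i = 28.5

In a 5-firm Cournot equilibrium, symmetry and the first-order condition give q = (282.5 − 26)/(9) = 28.5. So Q = 142.5 and P = 68.75.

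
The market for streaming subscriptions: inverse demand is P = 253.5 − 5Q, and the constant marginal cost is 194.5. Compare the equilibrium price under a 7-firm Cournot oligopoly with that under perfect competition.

With 7 symmetric Cournot firms, each firm's FOC gives 253.5 − 40q = 194.5, so q = 1.475, Q = 7·1.475 = 10.325, and P = 201.875.
Under competition P = MC = 194.5, so Q = (253.5 − 194.5)/5 = 11.8.

Cournot: P = 201.875; Competition: P = 194.5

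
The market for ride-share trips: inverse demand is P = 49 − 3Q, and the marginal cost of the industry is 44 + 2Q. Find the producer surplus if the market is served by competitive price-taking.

PS = 1

Competitive equilibrium sets price equal to marginal cost: 49 − 3Q = 44 + 2Q, so Q = 1 and P = 46.
PS = P·Q − VC(Q) = 46·1 − (44·1 + ½·2·1²) = 1.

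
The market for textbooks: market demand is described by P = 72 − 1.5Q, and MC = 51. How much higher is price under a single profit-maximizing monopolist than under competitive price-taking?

Price rises by 10.5

Competitive firms price at marginal cost: P = 51, giving Q = 14.
Monopoly sets MR = MC: 72 − 3Q = 51 ⇒ Q = 7, P = 72 − 1.5·7 = 61.5.
Change in price: 61.5 − 51 = 10.5.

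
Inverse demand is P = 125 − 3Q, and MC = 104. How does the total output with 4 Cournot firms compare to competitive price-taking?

With 4 symmetric Cournot firms, each firm's FOC gives 125 − 15q = 104, so q = 1.4, Q = 4·1.4 = 5.6, and P = 108.2.
Perfect competition: P = MC = 104, so 125 − 3Q = 104 and Q = 7.

Cournot: Q = 5.6; Competition: Q = 7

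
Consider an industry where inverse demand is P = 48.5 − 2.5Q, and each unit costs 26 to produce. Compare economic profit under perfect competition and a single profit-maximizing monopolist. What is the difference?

Competitive firms price at marginal cost: P = 26, giving Q = 9.
Profit = (26 − 26)·9 = 0.
The monopolist equates marginal revenue to marginal cost: 48.5 − 5Q = 26, so Q = 4.5. From demand, P = 37.25.
Profit = (37.25 − 26)·4.5 = 50.625.
Change in economic profit: 50.625 − 0 = 50.625.

π rises by 50.625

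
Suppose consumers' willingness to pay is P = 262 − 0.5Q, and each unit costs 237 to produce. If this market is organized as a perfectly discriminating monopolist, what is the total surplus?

A perfectly discriminating monopolist sells every unit with P(Q) ≥ MC(Q), so output equals the competitive quantity Q = 50. Each buyer pays their reservation price, so CS = 0 and the firm captures all surplus.
TS = 625 (equal to competitive TS).

TS = 625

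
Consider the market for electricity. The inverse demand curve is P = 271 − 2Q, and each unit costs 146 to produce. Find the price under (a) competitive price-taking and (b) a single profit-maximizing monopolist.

Competition: P = 146; Monopoly: P = 208.5

Competitive firms price at marginal cost: P = 146, giving Q = 62.5.
Monopoly sets MR = MC: 271 − 4Q = 146 ⇒ Q = 31.25, P = 271 − 2·31.25 = 208.5.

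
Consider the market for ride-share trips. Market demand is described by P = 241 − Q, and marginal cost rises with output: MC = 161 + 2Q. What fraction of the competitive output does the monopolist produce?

Monopoly sets MR = MC: 241 − 2Q = 161 + 2Q ⇒ Q = 20, P = 241 − 20 = 221.
Competitive equilibrium sets price equal to marginal cost: 241 − Q = 161 + 2Q, so Q = 80/3 and P = 643/3.
Ratio Q_m/Q_c = 20/(80/3) = 0.75.

Q_m/Q_c = 0.75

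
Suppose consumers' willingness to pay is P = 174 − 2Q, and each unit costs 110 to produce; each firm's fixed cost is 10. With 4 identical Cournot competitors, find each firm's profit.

Cournot with 4 identical firms: the symmetric best-response condition is 174 − 10q = 110. Each firm produces q = 6.4, total output Q = 25.6, price P = 122.8.
Each firm's profit = (122.8 − 110)·6.4 − 10 = 71.92.

π_i = 71.92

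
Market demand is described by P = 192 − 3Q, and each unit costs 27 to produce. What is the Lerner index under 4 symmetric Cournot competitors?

Lerner index = 0.55

In a 4-firm Cournot equilibrium, symmetry and the first-order condition give q = (192 − 27)/(15) = 11. So Q = 44 and P = 60.
Lerner index = (P − MC)/P = (60 − 27)/60 = 0.55.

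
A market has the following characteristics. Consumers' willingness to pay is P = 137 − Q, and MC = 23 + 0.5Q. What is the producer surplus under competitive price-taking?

Under competition P = MC: 137 − Q = 23 + 0.5Q ⇒ Q = 76, P = 61.
PS = P·Q − VC(Q) = 61·76 − (23·76 + ½·0.5·76²) = 1444.

PS = 1444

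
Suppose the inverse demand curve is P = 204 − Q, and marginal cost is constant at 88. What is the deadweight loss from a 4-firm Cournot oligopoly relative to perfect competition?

Competitive firms price at marginal cost: P = 88, giving Q = 116.
In a 4-firm Cournot equilibrium, symmetry and the first-order condition give q = (204 − 88)/(5) = 23.2. So Q = 92.8 and P = 111.2.
DWL is the triangle between Q = 92.8 and Q = 116: ½·(116 − 92.8)·(111.2 − 88) = 269.12.

DWL = 269.12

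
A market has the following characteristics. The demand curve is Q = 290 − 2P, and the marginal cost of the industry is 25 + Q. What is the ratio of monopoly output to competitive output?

Q_m/Q_c = 0.75

Inverting demand: P = 145 − 0.5Q.
The monopolist equates marginal revenue to marginal cost: 145 − Q = 25 + Q, so Q = 60. From demand, P = 115.
Under competition P = MC: 145 − 0.5Q = 25 + Q ⇒ Q = 80, P = 105.
Ratio Q_m/Q_c = 60/80 = 0.75.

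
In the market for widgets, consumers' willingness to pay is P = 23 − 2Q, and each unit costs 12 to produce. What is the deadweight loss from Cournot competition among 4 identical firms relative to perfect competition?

DWL = 1.21

Competitive firms price at marginal cost: P = 12, giving Q = 5.5.
Cournot with 4 identical firms: the symmetric best-response condition is 23 − 10q = 12. Each firm produces q = 1.1, total output Q = 4.4, price P = 14.2.
DWL is the triangle between Q = 4.4 and Q = 5.5: ½·(5.5 − 4.4)·(14.2 − 12) = 1.21.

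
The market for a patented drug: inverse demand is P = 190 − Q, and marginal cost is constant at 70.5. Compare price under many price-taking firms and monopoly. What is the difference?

Perfect competition: P = MC = 70.5, so 190 − Q = 70.5 and Q = 119.5.
The monopolist equates marginal revenue to marginal cost: 190 − 2Q = 70.5, so Q = 59.75. From demand, P = 130.25.
Change in price: 130.25 − 70.5 = 59.75.

Price rises by 59.75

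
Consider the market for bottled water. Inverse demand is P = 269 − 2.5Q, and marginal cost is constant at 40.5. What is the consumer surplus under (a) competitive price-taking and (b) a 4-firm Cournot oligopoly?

Competitive firms price at marginal cost: P = 40.5, giving Q = 91.4.
CS = ½·(269 − 40.5)·91.4 = 10442.45.
Cournot with 4 identical firms: the symmetric best-response condition is 269 − 12.5q = 40.5. Each firm produces q = 18.28, total output Q = 73.12, price P = 86.2.
CS = ½·(269 − 86.2)·73.12 = 6683.168.

Competition: CS = 10442.45; Cournot: CS = 6683.168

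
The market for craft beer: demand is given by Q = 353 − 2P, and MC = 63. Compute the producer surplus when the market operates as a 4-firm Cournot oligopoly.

PS = 4122.32

Inverting demand: P = 176.5 − 0.5Q.
Cournot with 4 identical firms: the symmetric best-response condition is 176.5 − 2.5q = 63. Each firm produces q = 45.4, total output Q = 181.6, price P = 85.7.
PS = (85.7 − 63)·181.6 = 4122.32.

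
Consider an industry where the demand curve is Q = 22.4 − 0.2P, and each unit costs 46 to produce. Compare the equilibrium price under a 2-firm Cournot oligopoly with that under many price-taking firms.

Inverting demand: P = 112 − 5Q.
In a 2-firm Cournot equilibrium, symmetry and the first-order condition give q = (112 − 46)/(15) = 4.4. So Q = 8.8 and P = 68.
Competitive firms price at marginal cost: P = 46, giving Q = 13.2.

Cournot: P = 68; Competition: P = 46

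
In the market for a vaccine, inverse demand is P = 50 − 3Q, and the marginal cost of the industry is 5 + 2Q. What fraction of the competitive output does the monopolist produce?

A monopolist chooses Q where MR = MC. MR = 50 − 6Q; setting this equal to 5 + 2Q gives Q = 5.625 and P = 33.125.
Under competition P = MC: 50 − 3Q = 5 + 2Q ⇒ Q = 9, P = 23.
Ratio Q_m/Q_c = 5.625/9 = 0.625.

Q_m/Q_c = 0.625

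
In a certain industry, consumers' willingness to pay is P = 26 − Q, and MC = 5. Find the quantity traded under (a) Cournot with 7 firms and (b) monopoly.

Cournot with 7 identical firms: the symmetric best-response condition is 26 − 8q = 5. Each firm produces q = 2.625, total output Q = 18.375, price P = 7.625.
Monopoly sets MR = MC: 26 − 2Q = 5 ⇒ Q = 10.5, P = 26 − 10.5 = 15.5.

Cournot: Q = 18.375; Monopoly: Q = 10.5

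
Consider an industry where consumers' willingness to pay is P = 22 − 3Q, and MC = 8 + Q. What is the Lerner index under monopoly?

A monopolist chooses Q where MR = MC. MR = 22 − 6Q; setting this equal to 8 + Q gives Q = 2 and P = 16.
Lerner index = (P − MC)/P = (16 − 10)/16 = 0.375.

Lerner index = 0.375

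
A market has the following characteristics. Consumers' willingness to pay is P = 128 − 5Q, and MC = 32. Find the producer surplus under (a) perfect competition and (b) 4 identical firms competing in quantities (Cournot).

Perfect competition: P = MC = 32, so 128 − 5Q = 32 and Q = 19.2.
PS = (32 − 32)·19.2 = 0.
In a 4-firm Cournot equilibrium, symmetry and the first-order condition give q = (128 − 32)/(25) = 3.84. So Q = 15.36 and P = 51.2.
PS = (51.2 − 32)·15.36 = 294.912.

Competition: PS = 0; Cournot: PS = 294.912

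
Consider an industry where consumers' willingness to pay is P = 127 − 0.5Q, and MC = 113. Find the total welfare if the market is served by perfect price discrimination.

A perfectly discriminating monopolist sells every unit with P(Q) ≥ MC(Q), so output equals the competitive quantity Q = 28. Each buyer pays their reservation price, so CS = 0 and the firm captures all surplus.
TS = 196 (equal to competitive TS).

TS = 196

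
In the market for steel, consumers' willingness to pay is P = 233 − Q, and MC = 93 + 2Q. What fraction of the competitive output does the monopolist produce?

Monopoly sets MR = MC: 233 − 2Q = 93 + 2Q ⇒ Q = 35, P = 233 − 35 = 198.
Under competition P = MC: 233 − Q = 93 + 2Q ⇒ Q = 140/3, P = 559/3.
Ratio Q_m/Q_c = 35/(140/3) = 0.75.

Q_m/Q_c = 0.75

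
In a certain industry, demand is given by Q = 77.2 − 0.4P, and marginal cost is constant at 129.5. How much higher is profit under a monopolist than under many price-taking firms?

π rises by 403.225

Inverting demand: P = 193 − 2.5Q.
Competitive firms price at marginal cost: P = 129.5, giving Q = 25.4.
Profit = (129.5 − 129.5)·25.4 = 0.
A monopolist chooses Q where MR = MC. MR = 193 − 5Q; setting this equal to 129.5 gives Q = 12.7 and P = 161.25.
Profit = (161.25 − 129.5)·12.7 = 403.225.
Change in profit: 403.225 − 0 = 403.225.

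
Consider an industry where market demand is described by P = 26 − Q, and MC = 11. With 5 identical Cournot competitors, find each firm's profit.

π_i = 6.25

In a 5-firm Cournot equilibrium, symmetry and the first-order condition give q = (26 − 11)/(6) = 2.5. So Q = 12.5 and P = 13.5.
Each firm's profit = (13.5 − 11)·2.5 = 6.25.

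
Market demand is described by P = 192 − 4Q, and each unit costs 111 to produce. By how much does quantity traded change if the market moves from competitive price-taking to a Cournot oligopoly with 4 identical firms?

Perfect competition: P = MC = 111, so 192 − 4Q = 111 and Q = 20.25.
In a 4-firm Cournot equilibrium, symmetry and the first-order condition give q = (192 − 111)/(20) = 4.05. So Q = 16.2 and P = 127.2.
Change in quantity traded: 16.2 − 20.25 = −4.05.

Q falls by 4.05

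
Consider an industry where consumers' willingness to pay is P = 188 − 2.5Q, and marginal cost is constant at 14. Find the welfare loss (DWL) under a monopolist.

DWL = 1513.8

Under competition P = MC = 14, so Q = (188 − 14)/2.5 = 69.6.
The monopolist equates marginal revenue to marginal cost: 188 − 5Q = 14, so Q = 34.8. From demand, P = 101.
DWL is the triangle between Q = 34.8 and Q = 69.6: ½·(69.6 − 34.8)·(101 − 14) = 1513.8.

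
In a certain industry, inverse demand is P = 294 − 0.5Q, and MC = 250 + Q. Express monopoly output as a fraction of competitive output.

Monopoly sets MR = MC: 294 − Q = 250 + Q ⇒ Q = 22, P = 294 − 0.5·22 = 283.
Competitive equilibrium sets price equal to marginal cost: 294 − 0.5Q = 250 + Q, so Q = 88/3 and P = 838/3.
Ratio Q_m/Q_c = 22/(88/3) = 0.75.

Q_m/Q_c = 0.75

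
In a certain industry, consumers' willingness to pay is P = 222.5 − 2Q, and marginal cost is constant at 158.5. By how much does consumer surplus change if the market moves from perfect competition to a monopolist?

Under competition P = MC = 158.5, so Q = (222.5 − 158.5)/2 = 32.
CS = ½·(222.5 − 158.5)·32 = 1024.
A monopolist chooses Q where MR = MC. MR = 222.5 − 4Q; setting this equal to 158.5 gives Q = 16 and P = 190.5.
CS = ½·(222.5 − 190.5)·16 = 256.
Change in consumer surplus: 256 − 1024 = −768.

Consumer surplus falls by 768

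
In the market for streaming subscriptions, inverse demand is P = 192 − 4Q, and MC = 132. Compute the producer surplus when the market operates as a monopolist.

The monopolist equates marginal revenue to marginal cost: 192 − 8Q = 132, so Q = 7.5. From demand, P = 162.
PS = (162 − 132)·7.5 = 225.

PS = 225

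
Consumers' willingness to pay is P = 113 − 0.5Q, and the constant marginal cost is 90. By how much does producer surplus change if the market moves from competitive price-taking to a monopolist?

Under competition P = MC = 90, so Q = (113 − 90)/0.5 = 46.
PS = (90 − 90)·46 = 0.
Monopoly sets MR = MC: 113 − Q = 90 ⇒ Q = 23, P = 113 − 0.5·23 = 101.5.
PS = (101.5 − 90)·23 = 264.5.
Change in producer surplus: 264.5 − 0 = 264.5.

PS rises by 264.5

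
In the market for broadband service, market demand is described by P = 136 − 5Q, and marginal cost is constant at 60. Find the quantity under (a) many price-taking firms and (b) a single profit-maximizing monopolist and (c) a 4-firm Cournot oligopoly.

Under competition P = MC = 60, so Q = (136 − 60)/5 = 15.2.
The monopolist equates marginal revenue to marginal cost: 136 − 10Q = 60, so Q = 7.6. From demand, P = 98.
In a 4-firm Cournot equilibrium, symmetry and the first-order condition give q = (136 − 60)/(25) = 3.04. So Q = 12.16 and P = 75.2.

Competition: Q = 15.2; Monopoly: Q = 7.6; Cournot: Q = 12.16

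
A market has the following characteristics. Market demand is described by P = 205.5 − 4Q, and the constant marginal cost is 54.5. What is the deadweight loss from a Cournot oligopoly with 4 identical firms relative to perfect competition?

Under competition P = MC = 54.5, so Q = (205.5 − 54.5)/4 = 37.75.
With 4 symmetric Cournot firms, each firm's FOC gives 205.5 − 20q = 54.5, so q = 7.55, Q = 4·7.55 = 30.2, and P = 84.7.
DWL is the triangle between Q = 30.2 and Q = 37.75: ½·(37.75 − 30.2)·(84.7 − 54.5) = 114.005.

DWL = 114.005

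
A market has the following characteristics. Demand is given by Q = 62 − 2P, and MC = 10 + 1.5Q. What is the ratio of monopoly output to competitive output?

Inverting demand: P = 31 − 0.5Q.
A monopolist chooses Q where MR = MC. MR = 31 − Q; setting this equal to 10 + 1.5Q gives Q = 8.4 and P = 26.8.
Competitive equilibrium sets price equal to marginal cost: 31 − 0.5Q = 10 + 1.5Q, so Q = 10.5 and P = 25.75.
Ratio Q_m/Q_c = 8.4/10.5 = 0.8.

Q_m/Q_c = 0.8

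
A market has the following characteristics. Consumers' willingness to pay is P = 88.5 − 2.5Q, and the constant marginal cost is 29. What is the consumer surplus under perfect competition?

CS = 708.05

Perfect competition: P = MC = 29, so 88.5 − 2.5Q = 29 and Q = 23.8.
CS = ½·(88.5 − 29)·23.8 = 708.05.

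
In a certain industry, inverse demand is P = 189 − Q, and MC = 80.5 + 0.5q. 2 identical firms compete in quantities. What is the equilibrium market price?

P = 127

Cournot with 2 identical firms: the symmetric best-response condition is 189 − 3q = 80.5 + 0.5q. Each firm produces q = 31, total output Q = 62, price P = 127.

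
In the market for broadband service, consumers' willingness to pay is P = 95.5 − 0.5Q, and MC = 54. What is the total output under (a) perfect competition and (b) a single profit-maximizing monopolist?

Under competition P = MC = 54, so Q = (95.5 − 54)/0.5 = 83.
A monopolist chooses Q where MR = MC. MR = 95.5 − Q; setting this equal to 54 gives Q = 41.5 and P = 74.75.

Competition: Q = 83; Monopoly: Q = 41.5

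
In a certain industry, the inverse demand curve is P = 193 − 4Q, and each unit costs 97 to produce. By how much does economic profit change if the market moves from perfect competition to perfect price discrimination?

Under competition P = MC = 97, so Q = (193 − 97)/4 = 24.
Profit = (97 − 97)·24 = 0.
A perfectly discriminating monopolist sells every unit with P(Q) ≥ MC(Q), so output equals the competitive quantity Q = 24. Each buyer pays their reservation price, so CS = 0 and the firm captures all surplus.
PS equals the full surplus area, 1152. Profit = 1152 = 1152.
Change in economic profit: 1152 − 0 = 1152.

π rises by 1152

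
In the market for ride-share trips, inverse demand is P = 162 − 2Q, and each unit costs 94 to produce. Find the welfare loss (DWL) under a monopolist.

DWL = 289

Perfect competition: P = MC = 94, so 162 − 2Q = 94 and Q = 34.
The monopolist equates marginal revenue to marginal cost: 162 − 4Q = 94, so Q = 17. From demand, P = 128.
DWL is the triangle between Q = 17 and Q = 34: ½·(34 − 17)·(128 − 94) = 289.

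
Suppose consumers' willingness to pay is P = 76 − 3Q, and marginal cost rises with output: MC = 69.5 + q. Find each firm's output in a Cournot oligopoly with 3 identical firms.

With 3 symmetric Cournot firms, each firm's FOC gives 76 − 12q = 69.5 + q, so q = 0.5, Q = 3·0.5 = 1.5, and P = 71.5.

q_i = 0.5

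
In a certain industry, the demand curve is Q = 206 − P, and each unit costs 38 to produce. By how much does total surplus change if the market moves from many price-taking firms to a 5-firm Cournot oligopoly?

Total surplus falls by 392

Inverting demand: P = 206 − Q.
Under competition P = MC = 38, so Q = (206 − 38)/1 = 168.
CS = ½·(206 − 38)·168 = 14112; PS = (38 − 38)·168 = 0; TS = 14112.
Cournot with 5 identical firms: the symmetric best-response condition is 206 − 6q = 38. Each firm produces q = 28, total output Q = 140, price P = 66.
CS = ½·(206 − 66)·140 = 9800; PS = (66 − 38)·140 = 3920; TS = 13720.
Change in total surplus: 13720 − 14112 = −392.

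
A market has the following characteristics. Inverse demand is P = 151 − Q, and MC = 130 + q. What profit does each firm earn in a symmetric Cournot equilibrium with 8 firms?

π_i = 6.615

In a 8-firm Cournot equilibrium, symmetry and the first-order condition give q = (151 − 130)/(10) = 2.1. So Q = 16.8 and P = 134.2.
Each firm's profit = 134.2·2.1 − (130·2.1 + ½·1·2.1²) = 6.615.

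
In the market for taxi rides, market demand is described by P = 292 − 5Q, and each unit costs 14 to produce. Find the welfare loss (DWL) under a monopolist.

Competitive firms price at marginal cost: P = 14, giving Q = 55.6.
The monopolist equates marginal revenue to marginal cost: 292 − 10Q = 14, so Q = 27.8. From demand, P = 153.
DWL is the triangle between Q = 27.8 and Q = 55.6: ½·(55.6 − 27.8)·(153 − 14) = 1932.1.

DWL = 1932.1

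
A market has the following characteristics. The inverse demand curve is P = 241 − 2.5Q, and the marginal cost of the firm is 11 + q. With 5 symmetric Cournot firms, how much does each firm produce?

q_i = 14.375

With 5 symmetric Cournot firms, each firm's FOC gives 241 − 15q = 11 + q, so q = 14.375, Q = 5·14.375 = 71.875, and P = 981/16.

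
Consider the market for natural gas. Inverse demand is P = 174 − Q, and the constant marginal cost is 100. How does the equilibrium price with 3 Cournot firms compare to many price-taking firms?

Cournot: P = 118.5; Competition: P = 100

With 3 symmetric Cournot firms, each firm's FOC gives 174 − 4q = 100, so q = 18.5, Q = 3·18.5 = 55.5, and P = 118.5.
Perfect competition: P = MC = 100, so 174 − Q = 100 and Q = 74.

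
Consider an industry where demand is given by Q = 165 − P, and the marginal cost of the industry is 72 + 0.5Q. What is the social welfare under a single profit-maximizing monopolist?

TS = 2421.72

Inverting demand: P = 165 − Q.
A monopolist chooses Q where MR = MC. MR = 165 − 2Q; setting this equal to 72 + 0.5Q gives Q = 37.2 and P = 127.8.
CS = ½·(165 − 127.8)·37.2 = 691.92; PS = (127.8·37.2 − 72·37.2 − ½·0.5·37.2²) = 1729.8; TS = 2421.72.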